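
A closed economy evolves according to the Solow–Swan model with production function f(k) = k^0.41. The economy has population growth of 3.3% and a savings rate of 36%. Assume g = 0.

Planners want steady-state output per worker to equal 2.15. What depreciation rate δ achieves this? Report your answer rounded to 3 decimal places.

In steady state, investment equals break-even investment: s·k^α = (n + δ)·k.
Since y* = [s/(n + δ)]^(α/(1−α)), we have s/(n + δ) = (y*)^((1−α)/α) = 2.15^1.439 = 3.0087.
Therefore n + δ = s / 3.0087 = 0.36 / 3.0087 = 0.1197, so δ = 0.1197 − 0.033 = 0.0867.

δ ≈ 0.087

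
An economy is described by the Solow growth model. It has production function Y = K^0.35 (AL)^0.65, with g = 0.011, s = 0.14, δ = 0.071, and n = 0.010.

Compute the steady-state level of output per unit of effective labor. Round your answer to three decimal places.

y* ≈ 1.254

At the steady state, Δk = 0, so s·k^α = (n + g + δ)·k.
Rearranging, k^(1−α) = s / (n + g + δ).
k^0.65 = 0.14 / (0.010 + 0.011 + 0.071) = 0.14 / 0.092 = 1.5217
k* = 1.5217^(1/0.65) ≈ 1.9077
y* = (k*)^α = 1.9077^0.35 ≈ 1.2537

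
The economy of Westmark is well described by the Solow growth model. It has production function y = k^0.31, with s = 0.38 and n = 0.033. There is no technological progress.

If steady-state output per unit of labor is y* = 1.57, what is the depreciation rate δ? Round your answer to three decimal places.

At the steady state, Δk = 0, so s·k^α = (n + δ)·k.
Since y* = [s/(n + δ)]^(α/(1−α)), we have s/(n + δ) = (y*)^((1−α)/α) = 1.57^2.2258 = 2.7292.
Therefore n + δ = s / 2.7292 = 0.38 / 2.7292 = 0.1392, so δ = 0.1392 − 0.033 = 0.1062.

δ ≈ 0.106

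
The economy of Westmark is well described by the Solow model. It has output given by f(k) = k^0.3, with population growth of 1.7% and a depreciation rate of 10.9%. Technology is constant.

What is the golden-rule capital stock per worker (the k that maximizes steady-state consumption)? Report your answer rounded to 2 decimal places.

The golden rule sets f'(k) = n + δ, i.e. α·k^(α−1) = n + δ.
So k^(1−α) = α / (n + δ) = 0.3 / 0.126 = 2.3810.
k_gold = 2.3810^(1/0.7) ≈ 3.4532

k_gold ≈ 3.45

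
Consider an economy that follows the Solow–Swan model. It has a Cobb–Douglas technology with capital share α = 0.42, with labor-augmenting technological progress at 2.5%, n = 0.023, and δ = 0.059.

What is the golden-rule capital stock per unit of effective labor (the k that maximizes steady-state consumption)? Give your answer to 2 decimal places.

k_gold ≈ 10.57

The golden rule sets f'(k) = n + g + δ, i.e. α·k^(α−1) = n + g + δ.
So k^(1−α) = α / (n + g + δ) = 0.42 / 0.107 = 3.9252.
k_gold = 3.9252^(1/0.58) ≈ 10.5657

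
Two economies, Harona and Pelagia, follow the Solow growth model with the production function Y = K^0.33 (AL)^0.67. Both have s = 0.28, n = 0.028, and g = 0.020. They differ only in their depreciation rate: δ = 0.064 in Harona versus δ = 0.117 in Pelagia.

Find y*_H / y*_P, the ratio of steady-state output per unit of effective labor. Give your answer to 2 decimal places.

ratio ≈ 1.21

Steady-state y* = [s/(n + g + δ)]^(α/(1−α)), so the ratio is [ (s_H/(n + g + δ)_H) / (s_P/(n + g + δ)_P) ]^0.4925.
s_H/(n + g + δ)_H = 0.28/0.112 = 2.5000; s_P/(n + g + δ)_P = 0.28/0.165 = 1.6970.
Ratio = (2.5000/1.6970)^0.4925 = 1.4732^0.4925 ≈ 1.2102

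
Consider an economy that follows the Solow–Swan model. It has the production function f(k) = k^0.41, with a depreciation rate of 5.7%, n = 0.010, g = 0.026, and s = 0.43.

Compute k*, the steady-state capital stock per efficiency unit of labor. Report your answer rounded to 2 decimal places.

At the steady state, Δk = 0, so s·k^α = (n + g + δ)·k.
Rearranging, k^(1−α) = s / (n + g + δ).
k^0.59 = 0.43 / (0.010 + 0.026 + 0.057) = 0.43 / 0.093 = 4.6237
k* = 4.6237^(1/0.59) ≈ 13.3999

k* = 13.40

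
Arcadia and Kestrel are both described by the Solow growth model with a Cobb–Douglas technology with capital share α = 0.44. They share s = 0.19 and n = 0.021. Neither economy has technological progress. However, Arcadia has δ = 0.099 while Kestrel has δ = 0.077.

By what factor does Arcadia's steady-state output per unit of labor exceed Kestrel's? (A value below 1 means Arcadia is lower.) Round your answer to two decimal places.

Steady-state y* = [s/(n + δ)]^(α/(1−α)), so the ratio is [ (s_A/(n + δ)_A) / (s_K/(n + δ)_K) ]^0.7857.
s_A/(n + δ)_A = 0.19/0.120 = 1.5833; s_K/(n + δ)_K = 0.19/0.098 = 1.9388.
Ratio = (1.5833/1.9388)^0.7857 = 0.8166^0.7857 ≈ 0.8528

y*_A / y*_K ≈ 0.85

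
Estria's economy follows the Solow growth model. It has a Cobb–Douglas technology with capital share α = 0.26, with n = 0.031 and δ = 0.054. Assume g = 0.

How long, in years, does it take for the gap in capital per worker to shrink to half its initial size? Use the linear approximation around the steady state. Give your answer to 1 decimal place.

t_½ ≈ 11.0 years

Near the steady state the convergence rate is λ = (1 − α)(n + δ).
λ = (1 − 0.26) × 0.085 = 0.74 × 0.085 = 0.0629
Half-life = ln 2 / λ = 0.6931 / 0.0629 ≈ 11.02 years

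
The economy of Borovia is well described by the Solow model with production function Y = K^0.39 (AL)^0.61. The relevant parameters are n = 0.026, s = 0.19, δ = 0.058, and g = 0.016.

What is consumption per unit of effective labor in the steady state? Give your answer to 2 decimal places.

At the steady state, Δk = 0, so s·k^α = (n + g + δ)·k.
Rearranging, k^(1−α) = s / (n + g + δ).
k^0.61 = 0.19 / (0.026 + 0.016 + 0.058) = 0.19 / 0.100 = 1.9000
k* = 1.9000^(1/0.61) ≈ 2.8640
y* = (k*)^α = 2.8640^0.39 ≈ 1.5074
c* = (1 − s)·y* = (1 − 0.19) × 1.5074 ≈ 1.2210

c* ≈ 1.22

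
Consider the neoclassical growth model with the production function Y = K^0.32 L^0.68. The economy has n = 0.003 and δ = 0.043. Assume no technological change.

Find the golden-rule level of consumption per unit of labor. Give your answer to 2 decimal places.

At the golden rule, f'(k) = n + δ, so α·k^(α−1) = n + δ and k_gold = (α/(n + δ))^(1/(1−α)).
k_gold = (0.32/0.046)^(1/0.68) = 6.9565^1.4706 ≈ 17.3309
c_gold = f(k_gold) − (n + δ)·k_gold = 2.4913 − 0.046×17.3309 ≈ 1.6941

c_gold ≈ 1.69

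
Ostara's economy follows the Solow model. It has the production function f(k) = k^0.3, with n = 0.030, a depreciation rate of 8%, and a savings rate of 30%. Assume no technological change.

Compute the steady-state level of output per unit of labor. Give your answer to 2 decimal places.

In steady state, investment equals break-even investment: s·k^α = (n + δ)·k.
Rearranging, k^(1−α) = s / (n + δ).
k^0.7 = 0.30 / (0.030 + 0.080) = 0.30 / 0.110 = 2.7273
k* = 2.7273^(1/0.7) ≈ 4.1925
y* = (k*)^α = 4.1925^0.3 ≈ 1.5372

y* = 1.54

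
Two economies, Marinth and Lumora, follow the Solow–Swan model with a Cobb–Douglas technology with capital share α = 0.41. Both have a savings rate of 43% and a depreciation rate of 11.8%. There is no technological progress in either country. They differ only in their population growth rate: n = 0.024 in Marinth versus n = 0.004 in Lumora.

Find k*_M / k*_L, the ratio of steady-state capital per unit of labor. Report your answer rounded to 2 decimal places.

Steady-state k* = [s/(n + δ)]^(1/(1−α)), so the ratio is [ (s_M/(n + δ)_M) / (s_L/(n + δ)_L) ]^1.6949.
s_M/(n + δ)_M = 0.43/0.142 = 3.0282; s_L/(n + δ)_L = 0.43/0.122 = 3.5246.
Ratio = (3.0282/3.5246)^1.6949 = 0.8592^1.6949 ≈ 0.7732

ratio ≈ 0.77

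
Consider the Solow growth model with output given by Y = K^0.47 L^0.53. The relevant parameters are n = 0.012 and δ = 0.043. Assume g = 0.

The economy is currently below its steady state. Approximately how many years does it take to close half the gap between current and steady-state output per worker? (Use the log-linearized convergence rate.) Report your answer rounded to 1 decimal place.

Near the steady state the convergence rate is λ = (1 − α)(n + δ).
λ = (1 − 0.47) × 0.055 = 0.53 × 0.055 = 0.02915
Half-life = ln 2 / λ = 0.6931 / 0.02915 ≈ 23.78 years

half-life ≈ 23.8 years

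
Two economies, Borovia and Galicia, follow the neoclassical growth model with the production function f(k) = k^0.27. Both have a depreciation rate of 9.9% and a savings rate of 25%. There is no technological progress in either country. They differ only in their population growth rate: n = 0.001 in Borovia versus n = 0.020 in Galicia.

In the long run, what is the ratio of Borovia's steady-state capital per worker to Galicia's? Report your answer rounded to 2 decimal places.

k*_B / k*_G ≈ 1.27

Steady-state k* = [s/(n + δ)]^(1/(1−α)), so the ratio is [ (s_B/(n + δ)_B) / (s_G/(n + δ)_G) ]^1.3699.
s_B/(n + δ)_B = 0.25/0.100 = 2.5000; s_G/(n + δ)_G = 0.25/0.119 = 2.1008.
Ratio = (2.5000/2.1008)^1.3699 = 1.1900^1.3699 ≈ 1.2691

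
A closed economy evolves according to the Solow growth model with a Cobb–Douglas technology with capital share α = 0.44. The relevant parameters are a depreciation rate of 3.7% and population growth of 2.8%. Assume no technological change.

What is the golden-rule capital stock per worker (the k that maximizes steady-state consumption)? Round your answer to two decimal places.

The golden rule sets f'(k) = n + δ, i.e. α·k^(α−1) = n + δ.
So k^(1−α) = α / (n + δ) = 0.44 / 0.065 = 6.7692.
k_gold = 6.7692^(1/0.56) ≈ 30.4160

k_gold ≈ 30.42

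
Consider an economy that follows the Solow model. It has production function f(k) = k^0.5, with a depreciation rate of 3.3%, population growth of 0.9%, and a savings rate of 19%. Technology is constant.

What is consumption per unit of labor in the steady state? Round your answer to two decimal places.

c* ≈ 3.66

In steady state, investment equals break-even investment: s·k^α = (n + δ)·k.
Rearranging, k^(1−α) = s / (n + δ).
k^0.5 = 0.19 / (0.009 + 0.033) = 0.19 / 0.042 = 4.5238
k* = 4.5238^(1/0.5) ≈ 20.4648
y* = (k*)^α = 20.4648^0.5 ≈ 4.5238
c* = (1 − s)·y* = (1 − 0.19) × 4.5238 ≈ 3.6643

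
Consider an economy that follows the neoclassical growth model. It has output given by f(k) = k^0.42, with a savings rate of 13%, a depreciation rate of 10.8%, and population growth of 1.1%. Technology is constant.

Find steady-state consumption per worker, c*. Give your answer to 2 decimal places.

c* ≈ 0.93

Steady state requires s·f(k) = (n + δ)·k, i.e. s·k^α = (n + δ)·k.
Dividing both sides by k: k^(1−α) = s / (n + δ).
k^0.58 = 0.13 / (0.011 + 0.108) = 0.13 / 0.119 = 1.0924
k* = 1.0924^(1/0.58) ≈ 1.1646
y* = (k*)^α = 1.1646^0.42 ≈ 1.0661
c* = (1 − s)·y* = (1 − 0.13) × 1.0661 ≈ 0.9275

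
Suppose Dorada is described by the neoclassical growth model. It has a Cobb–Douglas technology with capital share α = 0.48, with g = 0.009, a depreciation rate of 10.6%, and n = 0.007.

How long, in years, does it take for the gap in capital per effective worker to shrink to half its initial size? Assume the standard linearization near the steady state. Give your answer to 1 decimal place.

Near the steady state the convergence rate is λ = (1 − α)(n + g + δ).
λ = (1 − 0.48) × 0.122 = 0.52 × 0.122 = 0.06344
Half-life = ln 2 / λ = 0.6931 / 0.06344 ≈ 10.93 years

half-life ≈ 10.9 years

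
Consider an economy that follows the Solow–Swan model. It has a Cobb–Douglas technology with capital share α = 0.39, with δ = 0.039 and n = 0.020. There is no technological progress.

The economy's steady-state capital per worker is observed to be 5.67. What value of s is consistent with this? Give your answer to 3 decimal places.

s ≈ 0.170

In steady state, investment equals break-even investment: s·k^α = (n + δ)·k.
So s / (n + δ) = (k*)^(1−α) = 5.67^0.61 = 2.8819.
Therefore s = 2.8819 × (n + δ) = 2.8819 × 0.059 = 0.1700.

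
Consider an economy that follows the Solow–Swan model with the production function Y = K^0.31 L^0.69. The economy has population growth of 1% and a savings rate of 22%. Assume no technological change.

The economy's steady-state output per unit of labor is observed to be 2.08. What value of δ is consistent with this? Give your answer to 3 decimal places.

At the steady state, Δk = 0, so s·k^α = (n + δ)·k.
Since y* = [s/(n + δ)]^(α/(1−α)), we have s/(n + δ) = (y*)^((1−α)/α) = 2.08^2.2258 = 5.1044.
Therefore n + δ = s / 5.1044 = 0.22 / 5.1044 = 0.0431, so δ = 0.0431 − 0.010 = 0.0331.

δ ≈ 0.033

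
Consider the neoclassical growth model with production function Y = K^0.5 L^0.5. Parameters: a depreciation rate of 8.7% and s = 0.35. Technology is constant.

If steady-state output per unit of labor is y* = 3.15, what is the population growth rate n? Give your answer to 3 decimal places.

n ≈ 0.024

In steady state, investment equals break-even investment: s·k^α = (n + δ)·k.
Since y* = [s/(n + δ)]^(α/(1−α)), we have s/(n + δ) = (y*)^((1−α)/α) = 3.15^1 = 3.1500.
Therefore n + δ = s / 3.1500 = 0.35 / 3.1500 = 0.1111, so n = 0.1111 − 0.087 = 0.0241.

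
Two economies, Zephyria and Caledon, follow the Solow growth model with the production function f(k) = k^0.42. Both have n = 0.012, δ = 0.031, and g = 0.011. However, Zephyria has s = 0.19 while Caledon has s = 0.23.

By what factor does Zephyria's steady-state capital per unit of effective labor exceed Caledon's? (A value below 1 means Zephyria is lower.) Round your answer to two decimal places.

k*_Z / k*_C ≈ 0.72

Steady-state k* = [s/(n + g + δ)]^(1/(1−α)), so the ratio is [ (s_Z/(n + g + δ)_Z) / (s_C/(n + g + δ)_C) ]^1.7241.
s_Z/(n + g + δ)_Z = 0.19/0.054 = 3.5185; s_C/(n + g + δ)_C = 0.23/0.054 = 4.2593.
Ratio = (3.5185/4.2593)^1.7241 = 0.8261^1.7241 ≈ 0.7194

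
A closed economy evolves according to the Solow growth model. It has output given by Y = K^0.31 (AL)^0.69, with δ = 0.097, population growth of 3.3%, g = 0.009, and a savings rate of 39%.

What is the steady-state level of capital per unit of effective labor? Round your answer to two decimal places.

k* ≈ 4.46

Steady state requires s·f(k) = (n + g + δ)·k, i.e. s·k^α = (n + g + δ)·k.
Rearranging, k^(1−α) = s / (n + g + δ).
k^0.69 = 0.39 / (0.033 + 0.009 + 0.097) = 0.39 / 0.139 = 2.8058
k* = 2.8058^(1/0.69) ≈ 4.4602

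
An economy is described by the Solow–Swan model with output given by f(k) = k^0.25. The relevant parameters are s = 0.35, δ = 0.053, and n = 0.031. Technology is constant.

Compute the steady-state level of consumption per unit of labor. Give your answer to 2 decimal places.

In steady state, investment equals break-even investment: s·k^α = (n + δ)·k.
Dividing both sides by k: k^(1−α) = s / (n + δ).
k^0.75 = 0.35 / (0.031 + 0.053) = 0.35 / 0.084 = 4.1667
k* = 4.1667^(1/0.75) ≈ 6.7049
y* = (k*)^α = 6.7049^0.25 ≈ 1.6092
c* = (1 − s)·y* = (1 − 0.35) × 1.6092 ≈ 1.0460

c* = 1.05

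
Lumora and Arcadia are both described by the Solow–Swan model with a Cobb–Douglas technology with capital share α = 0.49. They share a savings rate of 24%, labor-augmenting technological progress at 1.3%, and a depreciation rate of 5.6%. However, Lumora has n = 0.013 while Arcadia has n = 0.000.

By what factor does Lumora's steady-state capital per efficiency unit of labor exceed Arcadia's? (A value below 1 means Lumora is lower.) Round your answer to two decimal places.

Steady-state k* = [s/(n + g + δ)]^(1/(1−α)), so the ratio is [ (s_L/(n + g + δ)_L) / (s_A/(n + g + δ)_A) ]^1.9608.
s_L/(n + g + δ)_L = 0.24/0.082 = 2.9268; s_A/(n + g + δ)_A = 0.24/0.069 = 3.4783.
Ratio = (2.9268/3.4783)^1.9608 = 0.8414^1.9608 ≈ 0.7128

k*_L / k*_A ≈ 0.71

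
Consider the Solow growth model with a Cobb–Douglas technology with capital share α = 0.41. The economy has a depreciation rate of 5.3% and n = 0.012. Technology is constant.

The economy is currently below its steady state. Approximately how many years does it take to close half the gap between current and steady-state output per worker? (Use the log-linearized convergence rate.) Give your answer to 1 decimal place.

half-life ≈ 18.1 years

Near the steady state the convergence rate is λ = (1 − α)(n + δ).
λ = (1 − 0.41) × 0.065 = 0.59 × 0.065 = 0.03835
Half-life = ln 2 / λ = 0.6931 / 0.03835 ≈ 18.07 years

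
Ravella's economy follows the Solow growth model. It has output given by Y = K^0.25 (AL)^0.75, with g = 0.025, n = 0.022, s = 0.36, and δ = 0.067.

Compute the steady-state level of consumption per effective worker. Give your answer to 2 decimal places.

c* ≈ 0.94

At the steady state, Δk = 0, so s·k^α = (n + g + δ)·k.
Rearranging, k^(1−α) = s / (n + g + δ).
k^0.75 = 0.36 / (0.022 + 0.025 + 0.067) = 0.36 / 0.114 = 3.1579
k* = 3.1579^(1/0.75) ≈ 4.6330
y* = (k*)^α = 4.6330^0.25 ≈ 1.4671
c* = (1 − s)·y* = (1 − 0.36) × 1.4671 ≈ 0.9389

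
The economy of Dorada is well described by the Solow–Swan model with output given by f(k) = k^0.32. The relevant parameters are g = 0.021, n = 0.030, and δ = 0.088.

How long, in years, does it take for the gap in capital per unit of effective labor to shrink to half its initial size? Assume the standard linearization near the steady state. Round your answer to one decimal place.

about 7.3 years

Near the steady state the convergence rate is λ = (1 − α)(n + g + δ).
λ = (1 − 0.32) × 0.139 = 0.68 × 0.139 = 0.09452
Half-life = ln 2 / λ = 0.6931 / 0.09452 ≈ 7.33 years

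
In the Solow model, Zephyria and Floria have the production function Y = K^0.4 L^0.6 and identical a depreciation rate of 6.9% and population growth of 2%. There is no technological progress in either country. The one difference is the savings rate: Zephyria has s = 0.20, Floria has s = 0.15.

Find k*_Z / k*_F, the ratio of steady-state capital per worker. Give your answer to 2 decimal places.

Steady-state k* = [s/(n + δ)]^(1/(1−α)), so the ratio is [ (s_Z/(n + δ)_Z) / (s_F/(n + δ)_F) ]^1.6667.
s_Z/(n + δ)_Z = 0.20/0.089 = 2.2472; s_F/(n + δ)_F = 0.15/0.089 = 1.6854.
Ratio = (2.2472/1.6854)^1.6667 = 1.3333^1.6667 ≈ 1.6152

ratio ≈ 1.62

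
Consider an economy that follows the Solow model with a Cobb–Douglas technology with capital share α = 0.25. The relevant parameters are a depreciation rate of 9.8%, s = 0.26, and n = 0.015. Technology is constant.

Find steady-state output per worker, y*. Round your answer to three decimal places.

Steady state requires s·f(k) = (n + δ)·k, i.e. s·k^α = (n + δ)·k.
Rearranging, k^(1−α) = s / (n + δ).
k^0.75 = 0.26 / (0.015 + 0.098) = 0.26 / 0.113 = 2.3009
k* = 2.3009^(1/0.75) ≈ 3.0376
y* = (k*)^α = 3.0376^0.25 ≈ 1.3202

y* ≈ 1.320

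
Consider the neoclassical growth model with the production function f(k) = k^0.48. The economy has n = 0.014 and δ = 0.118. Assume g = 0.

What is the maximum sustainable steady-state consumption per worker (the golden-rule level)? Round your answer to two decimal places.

c_gold ≈ 1.71

At the golden rule, f'(k) = n + δ, so α·k^(α−1) = n + δ and k_gold = (α/(n + δ))^(1/(1−α)).
k_gold = (0.48/0.132)^(1/0.52) = 3.6364^1.9231 ≈ 11.9737
c_gold = f(k_gold) − (n + δ)·k_gold = 3.2927 − 0.132×11.9737 ≈ 1.7122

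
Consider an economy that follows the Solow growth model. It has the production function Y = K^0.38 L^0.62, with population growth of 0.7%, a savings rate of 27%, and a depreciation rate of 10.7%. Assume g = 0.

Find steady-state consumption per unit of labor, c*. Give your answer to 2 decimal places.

c* ≈ 1.24

In steady state, investment equals break-even investment: s·k^α = (n + δ)·k.
Dividing both sides by k: k^(1−α) = s / (n + δ).
k^0.62 = 0.27 / (0.007 + 0.107) = 0.27 / 0.114 = 2.3684
k* = 2.3684^(1/0.62) ≈ 4.0175
y* = (k*)^α = 4.0175^0.38 ≈ 1.6963
c* = (1 − s)·y* = (1 − 0.27) × 1.6963 ≈ 1.2383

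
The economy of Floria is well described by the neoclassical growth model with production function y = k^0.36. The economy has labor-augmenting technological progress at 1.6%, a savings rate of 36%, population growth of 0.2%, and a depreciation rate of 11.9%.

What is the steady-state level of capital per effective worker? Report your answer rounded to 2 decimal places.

k* ≈ 4.52

In steady state, investment equals break-even investment: s·k^α = (n + g + δ)·k.
Rearranging, k^(1−α) = s / (n + g + δ).
k^0.64 = 0.36 / (0.002 + 0.016 + 0.119) = 0.36 / 0.137 = 2.6277
k* = 2.6277^(1/0.64) ≈ 4.5247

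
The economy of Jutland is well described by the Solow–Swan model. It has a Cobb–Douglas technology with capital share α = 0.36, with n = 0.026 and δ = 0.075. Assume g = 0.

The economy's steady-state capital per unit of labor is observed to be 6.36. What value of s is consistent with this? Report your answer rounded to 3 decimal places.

s ≈ 0.330

Steady state requires s·f(k) = (n + δ)·k, i.e. s·k^α = (n + δ)·k.
So s / (n + δ) = (k*)^(1−α) = 6.36^0.64 = 3.2675.
Therefore s = 3.2675 × (n + δ) = 3.2675 × 0.101 = 0.3300.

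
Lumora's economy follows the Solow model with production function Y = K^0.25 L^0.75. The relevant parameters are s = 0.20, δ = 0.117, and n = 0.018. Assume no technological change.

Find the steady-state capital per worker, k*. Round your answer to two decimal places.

k* = 1.69

In steady state, investment equals break-even investment: s·k^α = (n + δ)·k.
Rearranging, k^(1−α) = s / (n + δ).
k^0.75 = 0.20 / (0.018 + 0.117) = 0.20 / 0.135 = 1.4815
k* = 1.4815^(1/0.75) ≈ 1.6889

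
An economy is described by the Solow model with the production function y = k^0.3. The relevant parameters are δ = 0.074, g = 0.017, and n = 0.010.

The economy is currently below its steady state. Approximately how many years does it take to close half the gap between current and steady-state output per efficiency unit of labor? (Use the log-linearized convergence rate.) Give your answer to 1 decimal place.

about 9.8 years

Near the steady state the convergence rate is λ = (1 − α)(n + g + δ).
λ = (1 − 0.3) × 0.101 = 0.7 × 0.101 = 0.0707
Half-life = ln 2 / λ = 0.6931 / 0.0707 ≈ 9.80 years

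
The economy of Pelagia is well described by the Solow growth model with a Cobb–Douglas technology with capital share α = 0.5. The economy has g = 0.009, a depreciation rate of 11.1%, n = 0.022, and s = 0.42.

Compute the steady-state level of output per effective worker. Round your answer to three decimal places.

y* = 2.958

Steady state requires s·f(k) = (n + g + δ)·k, i.e. s·k^α = (n + g + δ)·k.
Dividing both sides by k: k^(1−α) = s / (n + g + δ).
k^0.5 = 0.42 / (0.022 + 0.009 + 0.111) = 0.42 / 0.142 = 2.9577
k* = 2.9577^(1/0.5) ≈ 8.7480
y* = (k*)^α = 8.7480^0.5 ≈ 2.9577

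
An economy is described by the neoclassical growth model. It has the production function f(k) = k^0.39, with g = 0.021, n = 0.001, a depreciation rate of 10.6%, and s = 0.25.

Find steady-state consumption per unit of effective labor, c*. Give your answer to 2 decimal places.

In steady state, investment equals break-even investment: s·k^α = (n + g + δ)·k.
Dividing both sides by k: k^(1−α) = s / (n + g + δ).
k^0.61 = 0.25 / (0.001 + 0.021 + 0.106) = 0.25 / 0.128 = 1.9531
k* = 1.9531^(1/0.61) ≈ 2.9964
y* = (k*)^α = 2.9964^0.39 ≈ 1.5342
c* = (1 − s)·y* = (1 − 0.25) × 1.5342 ≈ 1.1507

c* = 1.15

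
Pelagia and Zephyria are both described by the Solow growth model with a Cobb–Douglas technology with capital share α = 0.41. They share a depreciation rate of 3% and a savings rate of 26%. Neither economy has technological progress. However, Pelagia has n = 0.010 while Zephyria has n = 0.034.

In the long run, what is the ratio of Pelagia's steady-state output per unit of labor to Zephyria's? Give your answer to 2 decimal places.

Steady-state y* = [s/(n + δ)]^(α/(1−α)), so the ratio is [ (s_P/(n + δ)_P) / (s_Z/(n + δ)_Z) ]^0.6949.
s_P/(n + δ)_P = 0.26/0.040 = 6.5000; s_Z/(n + δ)_Z = 0.26/0.064 = 4.0625.
Ratio = (6.5000/4.0625)^0.6949 = 1.6000^0.6949 ≈ 1.3863

y*_P / y*_Z ≈ 1.39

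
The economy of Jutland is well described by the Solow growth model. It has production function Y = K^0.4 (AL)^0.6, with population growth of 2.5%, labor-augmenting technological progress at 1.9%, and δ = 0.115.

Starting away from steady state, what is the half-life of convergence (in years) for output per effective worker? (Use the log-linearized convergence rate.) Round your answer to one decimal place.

half-life ≈ 7.3 years

Near the steady state the convergence rate is λ = (1 − α)(n + g + δ).
λ = (1 − 0.4) × 0.159 = 0.6 × 0.159 = 0.0954
Half-life = ln 2 / λ = 0.6931 / 0.0954 ≈ 7.27 years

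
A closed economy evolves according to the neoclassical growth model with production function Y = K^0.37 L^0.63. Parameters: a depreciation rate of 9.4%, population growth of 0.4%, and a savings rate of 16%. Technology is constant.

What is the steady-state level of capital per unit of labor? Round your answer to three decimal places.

In steady state, investment equals break-even investment: s·k^α = (n + δ)·k.
Dividing both sides by k: k^(1−α) = s / (n + δ).
k^0.63 = 0.16 / (0.004 + 0.094) = 0.16 / 0.098 = 1.6327
k* = 1.6327^(1/0.63) ≈ 2.1774

k* = 2.177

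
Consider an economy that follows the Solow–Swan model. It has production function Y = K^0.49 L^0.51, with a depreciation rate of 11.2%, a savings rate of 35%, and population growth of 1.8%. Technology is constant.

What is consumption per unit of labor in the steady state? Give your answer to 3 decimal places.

c* = 1.683

In steady state, investment equals break-even investment: s·k^α = (n + δ)·k.
Rearranging, k^(1−α) = s / (n + δ).
k^0.51 = 0.35 / (0.018 + 0.112) = 0.35 / 0.130 = 2.6923
k* = 2.6923^(1/0.51) ≈ 6.9724
y* = (k*)^α = 6.9724^0.49 ≈ 2.5897
c* = (1 − s)·y* = (1 − 0.35) × 2.5897 ≈ 1.6833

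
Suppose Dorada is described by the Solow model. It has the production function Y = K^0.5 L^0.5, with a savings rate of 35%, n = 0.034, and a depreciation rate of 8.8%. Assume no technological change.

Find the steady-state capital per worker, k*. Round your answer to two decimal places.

At the steady state, Δk = 0, so s·k^α = (n + δ)·k.
Rearranging, k^(1−α) = s / (n + δ).
k^0.5 = 0.35 / (0.034 + 0.088) = 0.35 / 0.122 = 2.8689
k* = 2.8689^(1/0.5) ≈ 8.2306

k* ≈ 8.23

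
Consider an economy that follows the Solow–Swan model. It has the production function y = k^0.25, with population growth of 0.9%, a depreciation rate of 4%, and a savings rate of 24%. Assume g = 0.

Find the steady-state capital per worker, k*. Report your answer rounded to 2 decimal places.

In steady state, investment equals break-even investment: s·k^α = (n + δ)·k.
Rearranging, k^(1−α) = s / (n + δ).
k^0.75 = 0.24 / (0.009 + 0.040) = 0.24 / 0.049 = 4.8980
k* = 4.8980^(1/0.75) ≈ 8.3181

k* ≈ 8.32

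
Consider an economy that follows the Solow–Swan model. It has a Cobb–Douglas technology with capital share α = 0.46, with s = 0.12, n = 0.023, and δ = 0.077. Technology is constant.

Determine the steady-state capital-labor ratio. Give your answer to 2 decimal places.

In steady state, investment equals break-even investment: s·k^α = (n + δ)·k.
Dividing both sides by k: k^(1−α) = s / (n + δ).
k^0.54 = 0.12 / (0.023 + 0.077) = 0.12 / 0.100 = 1.2000
k* = 1.2000^(1/0.54) ≈ 1.4016

k* = 1.40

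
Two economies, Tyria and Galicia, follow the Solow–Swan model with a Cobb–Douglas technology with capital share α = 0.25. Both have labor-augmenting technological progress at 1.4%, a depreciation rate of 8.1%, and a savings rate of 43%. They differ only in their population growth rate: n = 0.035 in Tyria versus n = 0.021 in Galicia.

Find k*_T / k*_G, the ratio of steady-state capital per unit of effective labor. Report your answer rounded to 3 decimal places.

Steady-state k* = [s/(n + g + δ)]^(1/(1−α)), so the ratio is [ (s_T/(n + g + δ)_T) / (s_G/(n + g + δ)_G) ]^1.3333.
s_T/(n + g + δ)_T = 0.43/0.130 = 3.3077; s_G/(n + g + δ)_G = 0.43/0.116 = 3.7069.
Ratio = (3.3077/3.7069)^1.3333 = 0.8923^1.3333 ≈ 0.8590

ratio ≈ 0.859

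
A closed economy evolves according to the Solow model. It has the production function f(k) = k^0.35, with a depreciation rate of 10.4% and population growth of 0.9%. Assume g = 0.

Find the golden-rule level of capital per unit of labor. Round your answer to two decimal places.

The golden rule sets f'(k) = n + δ, i.e. α·k^(α−1) = n + δ.
So k^(1−α) = α / (n + δ) = 0.35 / 0.113 = 3.0973.
k_gold = 3.0973^(1/0.65) ≈ 5.6932

k_gold ≈ 5.69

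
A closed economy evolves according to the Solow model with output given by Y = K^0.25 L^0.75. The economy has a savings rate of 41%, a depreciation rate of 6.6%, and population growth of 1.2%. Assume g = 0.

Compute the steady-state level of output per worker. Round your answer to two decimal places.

y* = 1.74

In steady state, investment equals break-even investment: s·k^α = (n + δ)·k.
Rearranging, k^(1−α) = s / (n + δ).
k^0.75 = 0.41 / (0.012 + 0.066) = 0.41 / 0.078 = 5.2564
k* = 5.2564^(1/0.75) ≈ 9.1394
y* = (k*)^α = 9.1394^0.25 ≈ 1.7387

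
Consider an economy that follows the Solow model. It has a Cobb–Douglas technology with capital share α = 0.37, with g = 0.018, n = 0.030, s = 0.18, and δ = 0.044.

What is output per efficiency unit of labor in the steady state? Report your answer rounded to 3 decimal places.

At the steady state, Δk = 0, so s·k^α = (n + g + δ)·k.
Dividing both sides by k: k^(1−α) = s / (n + g + δ).
k^0.63 = 0.18 / (0.030 + 0.018 + 0.044) = 0.18 / 0.092 = 1.9565
k* = 1.9565^(1/0.63) ≈ 2.9018
y* = (k*)^α = 2.9018^0.37 ≈ 1.4832

y* ≈ 1.483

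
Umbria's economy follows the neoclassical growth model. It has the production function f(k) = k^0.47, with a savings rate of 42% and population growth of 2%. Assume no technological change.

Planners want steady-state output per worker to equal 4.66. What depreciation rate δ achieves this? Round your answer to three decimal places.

δ ≈ 0.054

In steady state, investment equals break-even investment: s·k^α = (n + δ)·k.
Since y* = [s/(n + δ)]^(α/(1−α)), we have s/(n + δ) = (y*)^((1−α)/α) = 4.66^1.1277 = 5.6720.
Therefore n + δ = s / 5.6720 = 0.42 / 5.6720 = 0.0740, so δ = 0.0740 − 0.020 = 0.0540.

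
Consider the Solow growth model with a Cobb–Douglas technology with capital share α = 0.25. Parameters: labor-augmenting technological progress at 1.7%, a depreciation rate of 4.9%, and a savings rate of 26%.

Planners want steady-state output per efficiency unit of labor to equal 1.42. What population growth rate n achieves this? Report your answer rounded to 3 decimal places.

Steady state requires s·f(k) = (n + g + δ)·k, i.e. s·k^α = (n + g + δ)·k.
Since y* = [s/(n + g + δ)]^(α/(1−α)), we have s/(n + g + δ) = (y*)^((1−α)/α) = 1.42^3 = 2.8633.
Therefore n + g + δ = s / 2.8633 = 0.26 / 2.8633 = 0.0908, so n = 0.0908 − 0.066 = 0.0248.

n ≈ 0.025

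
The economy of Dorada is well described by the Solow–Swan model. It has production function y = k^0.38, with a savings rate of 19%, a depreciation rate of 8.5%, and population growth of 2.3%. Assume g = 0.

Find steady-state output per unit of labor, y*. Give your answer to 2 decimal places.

y* ≈ 1.41

Steady state requires s·f(k) = (n + δ)·k, i.e. s·k^α = (n + δ)·k.
Dividing both sides by k: k^(1−α) = s / (n + δ).
k^0.62 = 0.19 / (0.023 + 0.085) = 0.19 / 0.108 = 1.7593
k* = 1.7593^(1/0.62) ≈ 2.4872
y* = (k*)^α = 2.4872^0.38 ≈ 1.4137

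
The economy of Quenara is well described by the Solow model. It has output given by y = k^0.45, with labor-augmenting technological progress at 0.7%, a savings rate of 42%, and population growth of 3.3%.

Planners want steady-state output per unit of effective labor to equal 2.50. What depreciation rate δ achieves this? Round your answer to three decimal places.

δ ≈ 0.097

At the steady state, Δk = 0, so s·k^α = (n + g + δ)·k.
Since y* = [s/(n + g + δ)]^(α/(1−α)), we have s/(n + g + δ) = (y*)^((1−α)/α) = 2.50^1.2222 = 3.0645.
Therefore n + g + δ = s / 3.0645 = 0.42 / 3.0645 = 0.1371, so δ = 0.1371 − 0.040 = 0.0971.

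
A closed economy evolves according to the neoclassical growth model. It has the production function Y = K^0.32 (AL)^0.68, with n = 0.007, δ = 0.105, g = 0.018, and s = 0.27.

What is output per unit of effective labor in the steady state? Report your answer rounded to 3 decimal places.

y* ≈ 1.411

Steady state requires s·f(k) = (n + g + δ)·k, i.e. s·k^α = (n + g + δ)·k.
Rearranging, k^(1−α) = s / (n + g + δ).
k^0.68 = 0.27 / (0.007 + 0.018 + 0.105) = 0.27 / 0.130 = 2.0769
k* = 2.0769^(1/0.68) ≈ 2.9295
y* = (k*)^α = 2.9295^0.32 ≈ 1.4105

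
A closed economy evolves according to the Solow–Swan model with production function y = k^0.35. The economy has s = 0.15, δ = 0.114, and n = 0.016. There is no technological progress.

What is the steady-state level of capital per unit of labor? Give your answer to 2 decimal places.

At the steady state, Δk = 0, so s·k^α = (n + δ)·k.
Dividing both sides by k: k^(1−α) = s / (n + δ).
k^0.65 = 0.15 / (0.016 + 0.114) = 0.15 / 0.130 = 1.1538
k* = 1.1538^(1/0.65) ≈ 1.2462

k* = 1.25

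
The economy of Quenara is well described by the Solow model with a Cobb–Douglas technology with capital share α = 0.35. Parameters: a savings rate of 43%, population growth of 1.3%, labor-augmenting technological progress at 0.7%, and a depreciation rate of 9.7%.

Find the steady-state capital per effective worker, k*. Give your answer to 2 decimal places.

Steady state requires s·f(k) = (n + g + δ)·k, i.e. s·k^α = (n + g + δ)·k.
Rearranging, k^(1−α) = s / (n + g + δ).
k^0.65 = 0.43 / (0.013 + 0.007 + 0.097) = 0.43 / 0.117 = 3.6752
k* = 3.6752^(1/0.65) ≈ 7.4074

k* ≈ 7.41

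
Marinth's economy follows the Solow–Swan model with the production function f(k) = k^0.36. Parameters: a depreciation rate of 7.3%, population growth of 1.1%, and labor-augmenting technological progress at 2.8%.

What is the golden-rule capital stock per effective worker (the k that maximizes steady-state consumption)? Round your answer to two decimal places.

k_gold ≈ 6.20

The golden rule sets f'(k) = n + g + δ, i.e. α·k^(α−1) = n + g + δ.
So k^(1−α) = α / (n + g + δ) = 0.36 / 0.112 = 3.2143.
k_gold = 3.2143^(1/0.64) ≈ 6.1990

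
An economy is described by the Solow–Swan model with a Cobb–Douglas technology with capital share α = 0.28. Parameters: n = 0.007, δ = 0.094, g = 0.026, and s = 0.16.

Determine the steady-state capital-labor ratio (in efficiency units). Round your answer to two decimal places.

At the steady state, Δk = 0, so s·k^α = (n + g + δ)·k.
Dividing both sides by k: k^(1−α) = s / (n + g + δ).
k^0.72 = 0.16 / (0.007 + 0.026 + 0.094) = 0.16 / 0.127 = 1.2598
k* = 1.2598^(1/0.72) ≈ 1.3782

k* ≈ 1.38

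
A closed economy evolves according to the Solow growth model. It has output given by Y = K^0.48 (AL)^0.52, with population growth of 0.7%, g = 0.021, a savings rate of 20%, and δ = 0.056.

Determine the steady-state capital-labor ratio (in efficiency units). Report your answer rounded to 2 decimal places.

In steady state, investment equals break-even investment: s·k^α = (n + g + δ)·k.
Dividing both sides by k: k^(1−α) = s / (n + g + δ).
k^0.52 = 0.20 / (0.007 + 0.021 + 0.056) = 0.20 / 0.084 = 2.3810
k* = 2.3810^(1/0.52) ≈ 5.3032

k* ≈ 5.30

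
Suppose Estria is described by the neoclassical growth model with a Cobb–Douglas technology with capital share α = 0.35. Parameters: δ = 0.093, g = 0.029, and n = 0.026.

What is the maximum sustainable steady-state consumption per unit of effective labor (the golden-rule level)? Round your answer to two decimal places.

At the golden rule, f'(k) = n + g + δ, so α·k^(α−1) = n + g + δ and k_gold = (α/(n + g + δ))^(1/(1−α)).
k_gold = (0.35/0.148)^(1/0.65) = 2.3649^1.5385 ≈ 3.7593
c_gold = f(k_gold) − (n + g + δ)·k_gold = 1.5896 − 0.148×3.7593 ≈ 1.0332

c_gold ≈ 1.03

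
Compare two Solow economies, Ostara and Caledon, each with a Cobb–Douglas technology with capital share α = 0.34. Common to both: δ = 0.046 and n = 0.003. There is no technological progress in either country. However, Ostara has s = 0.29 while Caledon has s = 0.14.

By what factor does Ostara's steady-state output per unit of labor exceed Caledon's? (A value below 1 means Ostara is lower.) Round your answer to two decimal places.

y*_O / y*_C ≈ 1.46

Steady-state y* = [s/(n + δ)]^(α/(1−α)), so the ratio is [ (s_O/(n + δ)_O) / (s_C/(n + δ)_C) ]^0.5152.
s_O/(n + δ)_O = 0.29/0.049 = 5.9184; s_C/(n + δ)_C = 0.14/0.049 = 2.8571.
Ratio = (5.9184/2.8571)^0.5152 = 2.0715^0.5152 ≈ 1.4553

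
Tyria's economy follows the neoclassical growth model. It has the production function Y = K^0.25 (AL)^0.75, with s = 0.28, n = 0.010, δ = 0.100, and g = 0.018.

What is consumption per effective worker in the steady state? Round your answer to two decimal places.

In steady state, investment equals break-even investment: s·k^α = (n + g + δ)·k.
Rearranging, k^(1−α) = s / (n + g + δ).
k^0.75 = 0.28 / (0.010 + 0.018 + 0.100) = 0.28 / 0.128 = 2.1875
k* = 2.1875^(1/0.75) ≈ 2.8396
y* = (k*)^α = 2.8396^0.25 ≈ 1.2981
c* = (1 − s)·y* = (1 − 0.28) × 1.2981 ≈ 0.9346

c* = 0.93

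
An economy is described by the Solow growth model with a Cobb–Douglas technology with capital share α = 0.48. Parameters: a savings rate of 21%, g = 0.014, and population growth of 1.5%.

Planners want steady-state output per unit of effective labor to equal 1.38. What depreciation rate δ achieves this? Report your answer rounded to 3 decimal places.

δ ≈ 0.119

Steady state requires s·f(k) = (n + g + δ)·k, i.e. s·k^α = (n + g + δ)·k.
Since y* = [s/(n + g + δ)]^(α/(1−α)), we have s/(n + g + δ) = (y*)^((1−α)/α) = 1.38^1.0833 = 1.4175.
Therefore n + g + δ = s / 1.4175 = 0.21 / 1.4175 = 0.1481, so δ = 0.1481 − 0.029 = 0.1191.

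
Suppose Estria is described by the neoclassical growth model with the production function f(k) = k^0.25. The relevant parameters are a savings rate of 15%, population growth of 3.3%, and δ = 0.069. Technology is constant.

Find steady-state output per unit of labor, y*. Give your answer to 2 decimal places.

y* ≈ 1.14

At the steady state, Δk = 0, so s·k^α = (n + δ)·k.
Rearranging, k^(1−α) = s / (n + δ).
k^0.75 = 0.15 / (0.033 + 0.069) = 0.15 / 0.102 = 1.4706
k* = 1.4706^(1/0.75) ≈ 1.6723
y* = (k*)^α = 1.6723^0.25 ≈ 1.1372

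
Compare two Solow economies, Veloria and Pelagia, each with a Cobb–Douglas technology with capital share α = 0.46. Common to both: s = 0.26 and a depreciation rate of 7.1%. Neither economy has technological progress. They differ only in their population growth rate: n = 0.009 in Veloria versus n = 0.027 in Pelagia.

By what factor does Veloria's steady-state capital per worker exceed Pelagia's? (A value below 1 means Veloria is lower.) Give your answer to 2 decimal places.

Steady-state k* = [s/(n + δ)]^(1/(1−α)), so the ratio is [ (s_V/(n + δ)_V) / (s_P/(n + δ)_P) ]^1.8519.
s_V/(n + δ)_V = 0.26/0.080 = 3.2500; s_P/(n + δ)_P = 0.26/0.098 = 2.6531.
Ratio = (3.2500/2.6531)^1.8519 = 1.2250^1.8519 ≈ 1.4562

k*_V / k*_P ≈ 1.46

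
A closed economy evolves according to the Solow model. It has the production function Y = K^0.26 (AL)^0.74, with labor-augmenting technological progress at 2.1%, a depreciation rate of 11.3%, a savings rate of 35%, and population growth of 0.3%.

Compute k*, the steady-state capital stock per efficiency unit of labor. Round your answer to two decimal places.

In steady state, investment equals break-even investment: s·k^α = (n + g + δ)·k.
Dividing both sides by k: k^(1−α) = s / (n + g + δ).
k^0.74 = 0.35 / (0.003 + 0.021 + 0.113) = 0.35 / 0.137 = 2.5547
k* = 2.5547^(1/0.74) ≈ 3.5519

k* ≈ 3.55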